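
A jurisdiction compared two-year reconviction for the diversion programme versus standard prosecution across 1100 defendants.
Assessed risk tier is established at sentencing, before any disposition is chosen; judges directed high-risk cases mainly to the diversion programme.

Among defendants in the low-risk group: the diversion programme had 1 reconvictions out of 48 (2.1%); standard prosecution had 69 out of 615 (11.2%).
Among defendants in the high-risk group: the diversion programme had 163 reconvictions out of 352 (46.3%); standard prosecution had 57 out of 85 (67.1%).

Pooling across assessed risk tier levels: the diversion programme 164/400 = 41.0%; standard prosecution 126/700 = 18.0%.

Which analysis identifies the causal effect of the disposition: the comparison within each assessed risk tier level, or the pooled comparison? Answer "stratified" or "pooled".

The stratified and pooled comparisons disagree (the diversion programme wins within each assessed risk tier; standard prosecution wins overall), so the answer turns on the causal role of assessed risk tier.
The imbalance in assessed risk tier arose from how defendants were allocated, not from anything the disposition did; and assessed risk tier independently affects the outcome. The pooled gap is confounded — condition on assessed risk tier.
Within each level — low-risk: 2.1% vs 11.2%; high-risk: 46.3% vs 67.1% — the diversion programme is lower every time.

stratified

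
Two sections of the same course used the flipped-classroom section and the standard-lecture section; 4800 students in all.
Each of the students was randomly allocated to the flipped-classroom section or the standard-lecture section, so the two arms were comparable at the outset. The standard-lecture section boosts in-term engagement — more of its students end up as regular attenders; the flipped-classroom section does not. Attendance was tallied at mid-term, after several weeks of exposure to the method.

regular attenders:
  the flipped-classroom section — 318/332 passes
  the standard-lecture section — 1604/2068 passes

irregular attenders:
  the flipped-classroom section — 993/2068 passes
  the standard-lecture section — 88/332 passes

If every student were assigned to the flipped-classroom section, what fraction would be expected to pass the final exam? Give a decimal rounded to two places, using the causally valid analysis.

Stratifying would compare teaching methods among students the teaching methods themselves sorted into mid-term attendance groups — a form of selection on an intermediate. The unconditioned pooled rates give the total causal effect.
So P(outcome | do(the flipped-classroom section)) is just the pooled rate for the flipped-classroom section: 1311/2400 = 0.546.

0.55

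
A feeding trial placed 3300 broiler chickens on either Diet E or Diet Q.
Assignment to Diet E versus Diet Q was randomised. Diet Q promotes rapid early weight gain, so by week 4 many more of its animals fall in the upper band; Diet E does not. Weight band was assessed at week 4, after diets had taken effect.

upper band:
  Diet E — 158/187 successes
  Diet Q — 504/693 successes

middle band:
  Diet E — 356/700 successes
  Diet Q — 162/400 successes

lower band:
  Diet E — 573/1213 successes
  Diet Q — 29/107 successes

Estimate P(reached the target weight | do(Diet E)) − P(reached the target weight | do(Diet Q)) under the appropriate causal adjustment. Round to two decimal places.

The week-4 weight band-specific comparison favours Diet E throughout, but the pooled figures favour Diet Q. The question is whether to condition on week-4 weight band.
Week-4 weight band is downstream of the diet. One should not condition on a consequence of treatment, so the overall rates are the right comparison.
The causal difference is the pooled difference: 0.518 − 0.579 = -0.062.

-0.06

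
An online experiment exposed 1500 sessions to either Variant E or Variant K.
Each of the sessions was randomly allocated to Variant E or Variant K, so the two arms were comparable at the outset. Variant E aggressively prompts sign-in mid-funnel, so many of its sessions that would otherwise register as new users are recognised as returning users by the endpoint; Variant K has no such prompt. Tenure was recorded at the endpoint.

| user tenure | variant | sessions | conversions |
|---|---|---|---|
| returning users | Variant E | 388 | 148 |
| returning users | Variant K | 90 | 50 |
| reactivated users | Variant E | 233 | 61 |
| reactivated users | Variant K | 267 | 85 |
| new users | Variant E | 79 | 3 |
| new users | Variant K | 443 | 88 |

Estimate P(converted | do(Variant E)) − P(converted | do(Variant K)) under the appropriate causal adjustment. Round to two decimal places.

The distribution of user tenure is itself part of what the variant does — it is an intermediate outcome. Holding it fixed would remove that part of the effect; the total effect is the pooled difference.
The causal difference is the pooled difference: 0.303 − 0.279 = +0.024.

+0.02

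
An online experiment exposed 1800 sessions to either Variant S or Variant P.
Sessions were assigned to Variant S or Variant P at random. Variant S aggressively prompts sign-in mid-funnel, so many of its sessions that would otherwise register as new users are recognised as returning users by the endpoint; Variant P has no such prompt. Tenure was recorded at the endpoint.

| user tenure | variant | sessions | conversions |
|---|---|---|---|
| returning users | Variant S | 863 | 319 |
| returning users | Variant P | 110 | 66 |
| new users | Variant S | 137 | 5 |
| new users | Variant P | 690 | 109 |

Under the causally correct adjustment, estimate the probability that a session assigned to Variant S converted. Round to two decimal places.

User tenure here is a post-treatment variable shaped by the variant; conditioning on it would introduce bias rather than remove it. The overall comparison is the causal one.
So P(outcome | do(Variant S)) is just the pooled rate for Variant S: 324/1000 = 0.324.

0.32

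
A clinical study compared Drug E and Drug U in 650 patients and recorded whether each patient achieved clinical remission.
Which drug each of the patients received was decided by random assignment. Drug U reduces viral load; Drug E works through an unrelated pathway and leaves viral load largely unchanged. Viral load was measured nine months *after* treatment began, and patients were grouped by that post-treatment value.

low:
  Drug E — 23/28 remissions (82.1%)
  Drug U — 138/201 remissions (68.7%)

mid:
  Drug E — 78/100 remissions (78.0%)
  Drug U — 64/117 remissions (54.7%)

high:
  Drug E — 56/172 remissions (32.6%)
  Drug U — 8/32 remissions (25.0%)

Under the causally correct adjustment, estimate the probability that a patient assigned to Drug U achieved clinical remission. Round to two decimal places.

0.60

Because the drug influences viral load, viral load is a post-treatment mediator, not a confounder. Stratifying on it would bias the estimate; the causal effect is the crude pooled difference.
So P(outcome | do(Drug U)) is just the pooled rate for Drug U: 210/350 = 0.600.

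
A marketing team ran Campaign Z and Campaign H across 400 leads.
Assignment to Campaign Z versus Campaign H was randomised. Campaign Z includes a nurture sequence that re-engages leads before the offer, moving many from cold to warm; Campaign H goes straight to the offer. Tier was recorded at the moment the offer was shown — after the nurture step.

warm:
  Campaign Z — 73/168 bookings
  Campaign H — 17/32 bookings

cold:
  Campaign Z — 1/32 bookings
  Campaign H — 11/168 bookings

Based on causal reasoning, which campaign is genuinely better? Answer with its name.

Campaign Z

The engagement tier-specific comparison favours Campaign H throughout, but the pooled figures favour Campaign Z. The question is whether to condition on engagement tier.
The distribution of engagement tier is itself part of what the campaign does — it is an intermediate outcome. Holding it fixed would remove that part of the effect; the total effect is the pooled difference.
Pooled: Campaign Z 37.0% vs Campaign H 14.0%; Campaign Z is higher overall.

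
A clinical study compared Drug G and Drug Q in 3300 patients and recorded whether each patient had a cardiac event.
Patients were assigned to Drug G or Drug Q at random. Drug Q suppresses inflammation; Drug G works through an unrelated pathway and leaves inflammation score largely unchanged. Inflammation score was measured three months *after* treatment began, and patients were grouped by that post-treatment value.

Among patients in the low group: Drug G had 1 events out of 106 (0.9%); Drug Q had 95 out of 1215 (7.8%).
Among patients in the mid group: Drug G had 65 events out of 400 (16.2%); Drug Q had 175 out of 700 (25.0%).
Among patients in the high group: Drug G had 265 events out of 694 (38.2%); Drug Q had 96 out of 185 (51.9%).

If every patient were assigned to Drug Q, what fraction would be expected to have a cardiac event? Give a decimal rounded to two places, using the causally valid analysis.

0.17

Within every inflammation score level Drug G has the lower rate, yet pooled Drug Q does — Simpson's reversal.
The distribution of inflammation score is itself part of what the drug does — it is an intermediate outcome. Holding it fixed would remove that part of the effect; the total effect is the pooled difference.
So P(outcome | do(Drug Q)) is just the pooled rate for Drug Q: 366/2100 = 0.174.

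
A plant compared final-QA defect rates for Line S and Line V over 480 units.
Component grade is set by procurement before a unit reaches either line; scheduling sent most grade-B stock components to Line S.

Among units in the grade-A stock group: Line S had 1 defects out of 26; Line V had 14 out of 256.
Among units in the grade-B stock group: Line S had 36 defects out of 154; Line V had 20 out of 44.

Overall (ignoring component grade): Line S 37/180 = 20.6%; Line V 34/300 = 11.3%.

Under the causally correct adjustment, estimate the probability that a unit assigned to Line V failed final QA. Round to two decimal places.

0.22

The imbalance in component grade arose from how units were allocated, not from anything the line did; and component grade independently affects the outcome. The pooled gap is confounded — condition on component grade.
Standardising Line V to the population component grade mix: 0.588·14/256 + 0.412·20/44 = 0.220.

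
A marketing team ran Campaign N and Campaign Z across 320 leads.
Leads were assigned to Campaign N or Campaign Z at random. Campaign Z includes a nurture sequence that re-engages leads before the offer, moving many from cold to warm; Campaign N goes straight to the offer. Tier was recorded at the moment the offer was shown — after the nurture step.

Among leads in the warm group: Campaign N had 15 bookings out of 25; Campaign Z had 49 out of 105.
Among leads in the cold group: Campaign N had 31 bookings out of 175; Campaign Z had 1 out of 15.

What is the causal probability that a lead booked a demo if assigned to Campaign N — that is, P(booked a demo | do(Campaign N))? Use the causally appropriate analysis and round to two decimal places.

The engagement tier-specific comparison favours Campaign N throughout, but the pooled figures favour Campaign Z. The question is whether to condition on engagement tier.
The distribution of engagement tier is itself part of what the campaign does — it is an intermediate outcome. Holding it fixed would remove that part of the effect; the total effect is the pooled difference.
So P(outcome | do(Campaign N)) is just the pooled rate for Campaign N: 46/200 = 0.230.

0.23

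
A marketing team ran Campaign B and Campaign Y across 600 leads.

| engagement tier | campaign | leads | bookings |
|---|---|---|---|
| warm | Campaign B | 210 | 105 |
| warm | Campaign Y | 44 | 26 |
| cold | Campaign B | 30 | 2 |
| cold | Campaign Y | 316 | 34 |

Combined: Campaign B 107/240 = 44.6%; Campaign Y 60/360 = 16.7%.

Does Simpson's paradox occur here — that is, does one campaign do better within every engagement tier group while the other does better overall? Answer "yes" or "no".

yes

Within each engagement tier level (warm 50.0% vs 59.1%; cold 6.7% vs 10.8%), Campaign Y has the higher rate every time. Pooled: 44.6% vs 16.7% — Campaign B has the higher rate overall. The two comparisons disagree.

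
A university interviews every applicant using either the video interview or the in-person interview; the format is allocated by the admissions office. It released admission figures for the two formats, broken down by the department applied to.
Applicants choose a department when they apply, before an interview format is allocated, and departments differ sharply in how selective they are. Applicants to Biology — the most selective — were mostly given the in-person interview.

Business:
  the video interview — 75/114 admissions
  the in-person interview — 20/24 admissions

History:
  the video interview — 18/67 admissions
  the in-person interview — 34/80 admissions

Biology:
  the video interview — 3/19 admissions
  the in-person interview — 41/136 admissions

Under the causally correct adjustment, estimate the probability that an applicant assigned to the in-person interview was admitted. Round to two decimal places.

0.51

the in-person interview is higher inside every department stratum but the video interview is higher in aggregate. Whether to stratify depends on how department relates to the interview format.
The imbalance in department arose from how applicants were allocated, not from anything the interview format did; and department independently affects the outcome. The pooled gap is confounded — condition on department.
Standardising the in-person interview to the population department mix: 0.314·20/24 + 0.334·34/80 + 0.352·41/136 = 0.510.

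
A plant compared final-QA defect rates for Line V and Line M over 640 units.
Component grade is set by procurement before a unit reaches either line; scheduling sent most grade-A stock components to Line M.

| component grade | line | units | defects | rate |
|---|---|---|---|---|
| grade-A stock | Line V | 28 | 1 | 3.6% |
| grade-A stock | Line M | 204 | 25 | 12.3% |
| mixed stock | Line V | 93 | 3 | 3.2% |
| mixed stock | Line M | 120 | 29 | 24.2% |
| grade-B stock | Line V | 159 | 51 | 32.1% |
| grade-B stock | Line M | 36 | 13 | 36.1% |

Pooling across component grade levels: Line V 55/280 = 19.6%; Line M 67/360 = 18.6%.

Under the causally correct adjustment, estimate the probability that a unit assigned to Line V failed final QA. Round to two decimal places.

0.12

The component grade-specific comparison favours Line V throughout, but the pooled figures favour Line M. The question is whether to condition on component grade.
Since component grade is a pre-existing factor (not a product of the line) and it affects the outcome on its own, it is a confounder. The stratified rates, not the pooled rate, identify the causal effect.
Standardising Line V to the population component grade mix: 0.362·1/28 + 0.333·3/93 + 0.305·51/159 = 0.121.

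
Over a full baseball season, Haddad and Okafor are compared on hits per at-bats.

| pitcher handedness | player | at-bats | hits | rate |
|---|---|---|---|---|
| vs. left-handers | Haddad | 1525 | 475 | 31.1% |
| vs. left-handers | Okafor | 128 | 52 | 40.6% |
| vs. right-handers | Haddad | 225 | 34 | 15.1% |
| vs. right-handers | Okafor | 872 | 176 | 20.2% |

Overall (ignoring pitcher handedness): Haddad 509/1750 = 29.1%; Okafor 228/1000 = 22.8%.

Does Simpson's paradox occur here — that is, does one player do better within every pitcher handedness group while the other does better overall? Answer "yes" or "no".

yes

Within each pitcher handedness level (vs. left-handers 31.1% vs 40.6%; vs. right-handers 15.1% vs 20.2%), Okafor has the higher rate every time. Pooled: 29.1% vs 22.8% — Haddad has the higher rate overall. The two comparisons disagree.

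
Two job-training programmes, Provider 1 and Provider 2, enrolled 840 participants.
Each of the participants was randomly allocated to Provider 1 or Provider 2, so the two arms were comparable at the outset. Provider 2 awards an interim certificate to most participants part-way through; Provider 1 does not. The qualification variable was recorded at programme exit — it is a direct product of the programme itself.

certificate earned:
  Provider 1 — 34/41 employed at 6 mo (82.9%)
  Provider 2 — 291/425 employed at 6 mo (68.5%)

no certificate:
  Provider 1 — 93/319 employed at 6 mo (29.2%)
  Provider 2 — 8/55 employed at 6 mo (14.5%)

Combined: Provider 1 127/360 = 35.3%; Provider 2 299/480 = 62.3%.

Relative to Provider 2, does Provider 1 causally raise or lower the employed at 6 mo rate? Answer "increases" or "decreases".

decreases

Qualification attained during the programme is recorded after the programme and is itself shifted by it — it sits on the causal path from programme to outcome. Conditioning on a mediator would strip out part of the effect we want; the pooled comparison gives the total causal effect.
Pooled: Provider 1 35.3% vs Provider 2 62.3%; Provider 2 is higher overall.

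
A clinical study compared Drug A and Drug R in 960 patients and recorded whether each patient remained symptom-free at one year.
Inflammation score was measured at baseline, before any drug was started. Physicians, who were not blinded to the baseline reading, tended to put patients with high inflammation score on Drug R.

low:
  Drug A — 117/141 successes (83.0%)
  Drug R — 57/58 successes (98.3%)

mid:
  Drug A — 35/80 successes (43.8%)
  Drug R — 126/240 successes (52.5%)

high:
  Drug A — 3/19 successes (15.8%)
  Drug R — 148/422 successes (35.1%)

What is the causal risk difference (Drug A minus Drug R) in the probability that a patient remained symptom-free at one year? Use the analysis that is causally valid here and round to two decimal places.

Since inflammation score is a pre-existing factor (not a product of the drug) and it affects the outcome on its own, it is a confounder. The stratified rates, not the pooled rate, identify the causal effect.
Adjusting over the population distribution of inflammation score: 0.207·(0.830−0.983) + 0.333·(0.438−0.525) + 0.459·(0.158−0.351) = -0.149.

-0.15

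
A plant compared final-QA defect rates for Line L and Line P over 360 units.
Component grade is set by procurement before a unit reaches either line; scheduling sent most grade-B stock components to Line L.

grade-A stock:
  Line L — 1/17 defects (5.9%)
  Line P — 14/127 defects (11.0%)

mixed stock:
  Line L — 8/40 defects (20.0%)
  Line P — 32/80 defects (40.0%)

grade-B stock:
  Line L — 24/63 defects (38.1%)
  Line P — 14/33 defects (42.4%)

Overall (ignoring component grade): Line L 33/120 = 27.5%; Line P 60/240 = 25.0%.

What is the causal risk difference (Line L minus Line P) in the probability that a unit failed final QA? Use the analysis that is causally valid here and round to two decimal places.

Here component grade is a common cause — it drives both which line a case falls under and the outcome. The crude comparison mixes populations; the stratum-specific rates are the causally relevant ones.
Adjusting over the population distribution of component grade: 0.400·(0.059−0.110) + 0.333·(0.200−0.400) + 0.267·(0.381−0.424) = -0.099.

-0.10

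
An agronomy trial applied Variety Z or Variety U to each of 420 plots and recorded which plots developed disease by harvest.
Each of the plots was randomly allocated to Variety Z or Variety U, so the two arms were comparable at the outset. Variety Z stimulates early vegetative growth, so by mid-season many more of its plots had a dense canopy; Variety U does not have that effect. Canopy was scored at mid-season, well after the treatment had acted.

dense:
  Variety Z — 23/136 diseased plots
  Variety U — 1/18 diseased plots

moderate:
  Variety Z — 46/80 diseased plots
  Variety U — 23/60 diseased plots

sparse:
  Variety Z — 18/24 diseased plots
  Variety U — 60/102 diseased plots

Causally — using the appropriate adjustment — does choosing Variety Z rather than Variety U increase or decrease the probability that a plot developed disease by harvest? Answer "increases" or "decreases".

Mid-season canopy here is a post-treatment variable shaped by the variety; conditioning on it would introduce bias rather than remove it. The overall comparison is the causal one.
Pooled: Variety Z 36.2% vs Variety U 46.7%; Variety Z is lower overall.

decreases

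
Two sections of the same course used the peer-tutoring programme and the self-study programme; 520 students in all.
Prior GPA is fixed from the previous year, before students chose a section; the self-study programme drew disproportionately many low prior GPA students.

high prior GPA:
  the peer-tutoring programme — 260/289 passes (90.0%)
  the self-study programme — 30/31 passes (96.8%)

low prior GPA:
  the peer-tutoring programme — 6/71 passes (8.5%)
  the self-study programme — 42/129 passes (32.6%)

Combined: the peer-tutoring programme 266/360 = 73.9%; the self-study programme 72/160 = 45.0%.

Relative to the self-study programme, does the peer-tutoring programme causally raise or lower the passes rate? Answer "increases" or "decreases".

the self-study programme is higher inside every prior GPA band stratum but the peer-tutoring programme is higher in aggregate. Whether to stratify depends on how prior GPA band relates to the teaching method.
Since prior GPA band is a pre-existing factor (not a product of the teaching method) and it affects the outcome on its own, it is a confounder. The stratified rates, not the pooled rate, identify the causal effect.
Within each level — high prior GPA: 90.0% vs 96.8%; low prior GPA: 8.5% vs 32.6% — the self-study programme is higher every time.

decreases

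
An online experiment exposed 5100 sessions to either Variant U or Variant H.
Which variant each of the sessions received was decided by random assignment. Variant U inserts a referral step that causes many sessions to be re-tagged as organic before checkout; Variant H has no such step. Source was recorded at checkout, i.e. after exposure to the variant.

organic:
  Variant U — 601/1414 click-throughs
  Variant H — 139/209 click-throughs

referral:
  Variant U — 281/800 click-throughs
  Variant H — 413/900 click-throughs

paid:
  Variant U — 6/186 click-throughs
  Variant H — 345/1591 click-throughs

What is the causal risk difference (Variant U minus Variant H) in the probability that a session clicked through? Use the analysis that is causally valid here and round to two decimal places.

The traffic source-specific comparison favours Variant H throughout, but the pooled figures favour Variant U. The question is whether to condition on traffic source.
Stratifying would compare variants among sessions the variants themselves sorted into traffic source groups — a form of selection on an intermediate. The unconditioned pooled rates give the total causal effect.
The causal difference is the pooled difference: 0.370 − 0.332 = +0.038.

+0.04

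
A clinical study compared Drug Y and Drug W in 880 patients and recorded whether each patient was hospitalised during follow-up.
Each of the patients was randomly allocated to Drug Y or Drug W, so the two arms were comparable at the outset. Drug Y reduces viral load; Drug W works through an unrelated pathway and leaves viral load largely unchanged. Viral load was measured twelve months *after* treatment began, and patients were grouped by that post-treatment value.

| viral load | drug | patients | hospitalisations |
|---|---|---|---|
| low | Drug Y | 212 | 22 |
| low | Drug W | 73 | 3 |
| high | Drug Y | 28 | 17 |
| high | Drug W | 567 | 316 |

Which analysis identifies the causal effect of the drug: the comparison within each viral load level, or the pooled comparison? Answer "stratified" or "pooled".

Stratifying would compare drugs among patients the drugs themselves sorted into viral load groups — a form of selection on an intermediate. The unconditioned pooled rates give the total causal effect.
Pooled: Drug Y 16.2% vs Drug W 49.8%; Drug Y is lower overall.

pooled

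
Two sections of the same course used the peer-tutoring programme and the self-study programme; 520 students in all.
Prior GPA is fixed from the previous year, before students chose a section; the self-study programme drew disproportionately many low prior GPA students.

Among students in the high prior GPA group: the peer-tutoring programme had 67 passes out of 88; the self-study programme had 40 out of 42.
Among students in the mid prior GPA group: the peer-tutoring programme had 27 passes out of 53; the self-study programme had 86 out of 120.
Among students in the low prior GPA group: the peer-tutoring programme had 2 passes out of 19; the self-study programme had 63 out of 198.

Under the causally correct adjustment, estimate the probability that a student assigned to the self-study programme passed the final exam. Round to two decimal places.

Prior GPA band differs across teaching methods for reasons unrelated to any effect of the teaching method itself, and it separately predicts the outcome — a classic confounder. We must compare within prior GPA band levels.
Standardising the self-study programme to the population prior GPA band mix: 0.250·40/42 + 0.333·86/120 + 0.417·63/198 = 0.609.

0.61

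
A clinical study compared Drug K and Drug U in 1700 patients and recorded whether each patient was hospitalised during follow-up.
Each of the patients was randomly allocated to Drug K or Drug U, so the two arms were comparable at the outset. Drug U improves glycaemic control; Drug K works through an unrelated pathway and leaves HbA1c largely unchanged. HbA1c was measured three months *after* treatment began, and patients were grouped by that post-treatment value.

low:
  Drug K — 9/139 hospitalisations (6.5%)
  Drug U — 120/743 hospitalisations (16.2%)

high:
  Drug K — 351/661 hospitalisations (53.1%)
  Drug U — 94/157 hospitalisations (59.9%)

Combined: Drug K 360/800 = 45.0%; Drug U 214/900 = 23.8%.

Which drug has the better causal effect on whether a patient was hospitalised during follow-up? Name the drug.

Drug U

Within every HbA1c level Drug K has the lower rate, yet pooled Drug U does — Simpson's reversal.
Because the drug influences HbA1c, HbA1c is a post-treatment mediator, not a confounder. Stratifying on it would bias the estimate; the causal effect is the crude pooled difference.
Pooled: Drug K 45.0% vs Drug U 23.8%; Drug U is lower overall.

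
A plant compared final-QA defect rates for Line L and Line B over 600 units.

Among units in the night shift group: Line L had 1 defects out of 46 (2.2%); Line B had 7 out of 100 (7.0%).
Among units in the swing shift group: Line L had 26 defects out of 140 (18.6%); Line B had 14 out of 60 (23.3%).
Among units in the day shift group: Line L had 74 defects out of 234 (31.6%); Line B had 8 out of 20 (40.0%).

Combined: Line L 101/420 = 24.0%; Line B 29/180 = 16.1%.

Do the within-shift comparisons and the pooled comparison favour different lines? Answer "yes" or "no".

Within each shift level (night shift 2.2% vs 7.0%; swing shift 18.6% vs 23.3%; day shift 31.6% vs 40.0%), Line L has the lower rate every time. Pooled: 24.0% vs 16.1% — Line B has the lower rate overall. The two comparisons disagree.

yes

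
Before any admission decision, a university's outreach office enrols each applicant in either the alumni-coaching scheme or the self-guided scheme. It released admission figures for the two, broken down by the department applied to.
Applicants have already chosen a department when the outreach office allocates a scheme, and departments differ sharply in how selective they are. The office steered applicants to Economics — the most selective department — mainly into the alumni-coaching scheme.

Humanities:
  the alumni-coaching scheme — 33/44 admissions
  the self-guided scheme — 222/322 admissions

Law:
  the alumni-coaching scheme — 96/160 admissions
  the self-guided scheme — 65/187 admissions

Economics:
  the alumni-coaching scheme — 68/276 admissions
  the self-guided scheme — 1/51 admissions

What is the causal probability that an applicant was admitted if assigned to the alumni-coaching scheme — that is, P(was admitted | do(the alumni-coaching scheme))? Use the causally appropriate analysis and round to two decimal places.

Here department is a common cause — it drives both which outreach scheme a case falls under and the outcome. The crude comparison mixes populations; the stratum-specific rates are the causally relevant ones.
Standardising the alumni-coaching scheme to the population department mix: 0.352·33/44 + 0.334·96/160 + 0.314·68/276 = 0.542.

0.54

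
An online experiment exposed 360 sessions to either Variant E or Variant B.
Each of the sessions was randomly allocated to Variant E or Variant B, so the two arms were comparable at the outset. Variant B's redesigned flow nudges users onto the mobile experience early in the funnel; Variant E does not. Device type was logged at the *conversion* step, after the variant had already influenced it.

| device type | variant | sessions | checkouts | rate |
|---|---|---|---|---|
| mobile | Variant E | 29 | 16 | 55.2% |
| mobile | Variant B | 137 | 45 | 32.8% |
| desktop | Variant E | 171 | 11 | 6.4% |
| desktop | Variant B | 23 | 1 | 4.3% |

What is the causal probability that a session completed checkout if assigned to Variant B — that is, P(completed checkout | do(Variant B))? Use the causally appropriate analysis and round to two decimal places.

The stratified and pooled comparisons disagree (Variant E wins within each device type; Variant B wins overall), so the answer turns on the causal role of device type.
Because the variant influences device type, device type is a post-treatment mediator, not a confounder. Stratifying on it would bias the estimate; the causal effect is the crude pooled difference.
So P(outcome | do(Variant B)) is just the pooled rate for Variant B: 46/160 = 0.287.

0.29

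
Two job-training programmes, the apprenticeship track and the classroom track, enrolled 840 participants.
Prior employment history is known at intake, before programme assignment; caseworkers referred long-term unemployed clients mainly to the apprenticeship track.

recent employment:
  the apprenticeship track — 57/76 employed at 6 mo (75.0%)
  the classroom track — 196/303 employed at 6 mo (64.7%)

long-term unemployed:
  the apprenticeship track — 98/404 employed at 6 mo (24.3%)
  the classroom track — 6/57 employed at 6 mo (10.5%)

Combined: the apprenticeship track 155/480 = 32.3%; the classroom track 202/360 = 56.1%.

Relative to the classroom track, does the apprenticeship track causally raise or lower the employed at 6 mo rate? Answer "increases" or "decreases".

increases

Prior employment history differs across programmes for reasons unrelated to any effect of the programme itself, and it separately predicts the outcome — a classic confounder. We must compare within prior employment history levels.
Within each level — recent employment: 75.0% vs 64.7%; long-term unemployed: 24.3% vs 10.5% — the apprenticeship track is higher every time.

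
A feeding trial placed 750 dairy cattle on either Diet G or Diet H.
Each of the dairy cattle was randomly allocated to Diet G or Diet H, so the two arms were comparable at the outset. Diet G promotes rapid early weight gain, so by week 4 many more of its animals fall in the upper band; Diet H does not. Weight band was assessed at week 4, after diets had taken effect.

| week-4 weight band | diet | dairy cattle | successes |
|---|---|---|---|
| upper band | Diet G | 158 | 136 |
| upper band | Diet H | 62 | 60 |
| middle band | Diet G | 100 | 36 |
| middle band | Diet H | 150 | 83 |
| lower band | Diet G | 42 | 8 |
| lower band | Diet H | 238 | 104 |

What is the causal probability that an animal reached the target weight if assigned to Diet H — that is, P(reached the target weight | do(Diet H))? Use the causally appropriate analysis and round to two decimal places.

0.55

Week-4 weight band lies on the pathway diet → week-4 weight band → outcome, so adjusting for it blocks the indirect effect. For the total causal effect of diet, use the unadjusted pooled rates.
So P(outcome | do(Diet H)) is just the pooled rate for Diet H: 247/450 = 0.549.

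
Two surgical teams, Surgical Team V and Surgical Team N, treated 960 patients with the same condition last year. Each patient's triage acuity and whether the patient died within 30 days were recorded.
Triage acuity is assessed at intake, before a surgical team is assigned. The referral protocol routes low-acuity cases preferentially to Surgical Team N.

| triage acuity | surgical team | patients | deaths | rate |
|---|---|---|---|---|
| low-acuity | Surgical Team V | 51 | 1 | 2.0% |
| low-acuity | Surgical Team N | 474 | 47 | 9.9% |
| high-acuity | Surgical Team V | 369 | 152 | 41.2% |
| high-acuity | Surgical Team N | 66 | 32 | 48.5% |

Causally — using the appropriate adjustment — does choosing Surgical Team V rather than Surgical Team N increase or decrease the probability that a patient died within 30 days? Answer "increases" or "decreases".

Within every triage acuity level Surgical Team V has the lower rate, yet pooled Surgical Team N does — Simpson's reversal.
Triage acuity satisfies the back-door criterion: it is not a descendant of the surgical team, and it blocks the spurious path from surgical team to outcome. Adjusting for it (i.e., using the within-triage acuity rates) gives the causal effect.
Within each level — low-acuity: 2.0% vs 9.9%; high-acuity: 41.2% vs 48.5% — Surgical Team V is lower every time.

decreases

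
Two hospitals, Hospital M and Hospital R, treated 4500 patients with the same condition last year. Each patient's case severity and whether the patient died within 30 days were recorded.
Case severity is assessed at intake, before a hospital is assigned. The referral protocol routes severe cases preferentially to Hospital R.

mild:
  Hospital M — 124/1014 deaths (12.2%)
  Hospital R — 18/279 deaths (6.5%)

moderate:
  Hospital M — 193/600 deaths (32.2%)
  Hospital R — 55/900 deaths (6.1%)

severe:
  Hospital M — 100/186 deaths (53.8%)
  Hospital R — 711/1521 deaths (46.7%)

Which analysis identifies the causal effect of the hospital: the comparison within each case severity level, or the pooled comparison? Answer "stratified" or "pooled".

Since case severity is a pre-existing factor (not a product of the hospital) and it affects the outcome on its own, it is a confounder. The stratified rates, not the pooled rate, identify the causal effect.
Within each level — mild: 12.2% vs 6.5%; moderate: 32.2% vs 6.1%; severe: 53.8% vs 46.7% — Hospital R is lower every time.

stratified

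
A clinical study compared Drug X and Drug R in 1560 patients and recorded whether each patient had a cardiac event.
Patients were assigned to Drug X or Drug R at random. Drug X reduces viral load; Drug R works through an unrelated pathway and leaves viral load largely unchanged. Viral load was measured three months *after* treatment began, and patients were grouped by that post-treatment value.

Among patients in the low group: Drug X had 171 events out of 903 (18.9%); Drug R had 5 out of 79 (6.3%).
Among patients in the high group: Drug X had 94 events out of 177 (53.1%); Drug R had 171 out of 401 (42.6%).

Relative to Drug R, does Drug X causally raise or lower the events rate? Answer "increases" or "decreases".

Drug R is lower inside every viral load stratum but Drug X is lower in aggregate. Whether to stratify depends on how viral load relates to the drug.
Viral load lies on the pathway drug → viral load → outcome, so adjusting for it blocks the indirect effect. For the total causal effect of drug, use the unadjusted pooled rates.
Pooled: Drug X 24.5% vs Drug R 36.7%; Drug X is lower overall.

decreases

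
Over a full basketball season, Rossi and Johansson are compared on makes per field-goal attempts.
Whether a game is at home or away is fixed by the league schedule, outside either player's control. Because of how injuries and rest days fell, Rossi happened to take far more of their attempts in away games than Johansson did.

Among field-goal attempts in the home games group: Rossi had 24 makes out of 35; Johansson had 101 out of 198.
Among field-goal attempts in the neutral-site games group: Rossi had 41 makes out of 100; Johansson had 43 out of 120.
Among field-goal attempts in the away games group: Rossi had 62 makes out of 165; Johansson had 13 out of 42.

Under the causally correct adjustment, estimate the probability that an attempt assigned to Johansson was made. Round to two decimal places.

0.40

Here game venue is a common cause — it drives both which player a case falls under and the outcome. The crude comparison mixes populations; the stratum-specific rates are the causally relevant ones.
Standardising Johansson to the population game venue mix: 0.353·101/198 + 0.333·43/120 + 0.314·13/42 = 0.397.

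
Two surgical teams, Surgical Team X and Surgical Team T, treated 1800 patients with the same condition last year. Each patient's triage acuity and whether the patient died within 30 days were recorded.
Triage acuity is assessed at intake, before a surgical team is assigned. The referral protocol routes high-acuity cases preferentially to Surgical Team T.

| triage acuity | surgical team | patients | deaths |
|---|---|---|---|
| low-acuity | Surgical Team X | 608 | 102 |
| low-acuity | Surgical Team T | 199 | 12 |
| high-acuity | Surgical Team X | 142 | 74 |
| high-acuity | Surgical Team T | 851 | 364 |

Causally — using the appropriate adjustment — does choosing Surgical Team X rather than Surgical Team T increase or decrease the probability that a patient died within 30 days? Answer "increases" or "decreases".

Since triage acuity is a pre-existing factor (not a product of the surgical team) and it affects the outcome on its own, it is a confounder. The stratified rates, not the pooled rate, identify the causal effect.
Within each level — low-acuity: 16.8% vs 6.0%; high-acuity: 52.1% vs 42.8% — Surgical Team T is lower every time.

increases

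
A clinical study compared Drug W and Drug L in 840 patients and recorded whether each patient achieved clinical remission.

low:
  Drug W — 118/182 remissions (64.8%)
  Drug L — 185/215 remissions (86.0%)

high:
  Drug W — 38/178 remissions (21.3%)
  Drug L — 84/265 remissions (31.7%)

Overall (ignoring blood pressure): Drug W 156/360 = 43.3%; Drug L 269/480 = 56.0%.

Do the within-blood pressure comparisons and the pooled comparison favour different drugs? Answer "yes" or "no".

no

Within each blood pressure level (low 64.8% vs 86.0%; high 21.3% vs 31.7%), Drug L has the higher rate every time. Pooled: 43.3% vs 56.0% — Drug L has the higher rate overall. They agree.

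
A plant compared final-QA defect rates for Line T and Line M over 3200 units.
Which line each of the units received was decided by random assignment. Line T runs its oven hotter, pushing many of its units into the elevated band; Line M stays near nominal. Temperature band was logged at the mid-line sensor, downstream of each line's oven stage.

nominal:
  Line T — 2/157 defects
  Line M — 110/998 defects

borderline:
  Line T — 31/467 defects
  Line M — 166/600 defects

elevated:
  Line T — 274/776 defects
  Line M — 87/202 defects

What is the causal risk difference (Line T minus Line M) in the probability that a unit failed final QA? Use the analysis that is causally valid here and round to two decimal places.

In-process temperature band here is a post-treatment variable shaped by the line; conditioning on it would introduce bias rather than remove it. The overall comparison is the causal one.
The causal difference is the pooled difference: 0.219 − 0.202 = +0.018.

+0.02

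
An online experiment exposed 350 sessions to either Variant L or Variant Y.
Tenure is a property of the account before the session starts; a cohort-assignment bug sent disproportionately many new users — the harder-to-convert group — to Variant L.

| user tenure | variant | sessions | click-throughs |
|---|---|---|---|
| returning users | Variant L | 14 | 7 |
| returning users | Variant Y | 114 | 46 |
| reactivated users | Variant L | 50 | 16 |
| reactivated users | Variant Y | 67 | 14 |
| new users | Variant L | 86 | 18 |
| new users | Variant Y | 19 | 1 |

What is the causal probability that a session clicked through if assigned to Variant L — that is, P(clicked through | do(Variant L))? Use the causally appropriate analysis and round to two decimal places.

Variant L is higher inside every user tenure stratum but Variant Y is higher in aggregate. Whether to stratify depends on how user tenure relates to the variant.
User tenure is set before the variant has any effect — it is not caused by the variant — and it independently drives the outcome. That makes it a confounder, so the causal comparison is within user tenure levels.
Standardising Variant L to the population user tenure mix: 0.366·7/14 + 0.334·16/50 + 0.300·18/86 = 0.353.

0.35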